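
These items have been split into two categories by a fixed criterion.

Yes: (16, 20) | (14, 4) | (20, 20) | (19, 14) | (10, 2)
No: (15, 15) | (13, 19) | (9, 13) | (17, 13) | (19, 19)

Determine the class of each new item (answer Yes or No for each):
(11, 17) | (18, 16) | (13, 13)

The pattern is that an item is 'Yes' exactly when: second is even.
(11, 17) → second 17 → No. (18, 16) → second 16 → Yes. (13, 13) → second 13 → No.

No, Yes, No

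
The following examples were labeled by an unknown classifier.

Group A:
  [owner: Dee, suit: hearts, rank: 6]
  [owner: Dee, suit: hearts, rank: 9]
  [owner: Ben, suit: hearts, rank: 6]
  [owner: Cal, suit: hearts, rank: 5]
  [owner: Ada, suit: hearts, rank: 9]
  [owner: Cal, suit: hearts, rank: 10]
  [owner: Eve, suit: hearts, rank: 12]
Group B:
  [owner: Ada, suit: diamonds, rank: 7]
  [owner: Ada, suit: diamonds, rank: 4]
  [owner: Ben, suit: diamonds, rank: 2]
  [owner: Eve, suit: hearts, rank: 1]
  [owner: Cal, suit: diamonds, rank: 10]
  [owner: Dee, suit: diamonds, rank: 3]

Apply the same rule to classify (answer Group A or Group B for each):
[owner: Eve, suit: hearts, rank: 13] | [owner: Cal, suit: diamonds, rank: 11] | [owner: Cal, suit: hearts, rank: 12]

The common property of the 'Group A' items is: suit is hearts AND rank ≥ 2. No 'Group B' item has it.

Group A, Group B, Group A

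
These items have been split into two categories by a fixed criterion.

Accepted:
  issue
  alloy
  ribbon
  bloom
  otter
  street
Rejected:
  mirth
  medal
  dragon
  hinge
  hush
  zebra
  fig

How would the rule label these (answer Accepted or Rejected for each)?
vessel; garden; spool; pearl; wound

Comparing the two groups points to one rule — has a double letter.
vessel: Accepted ('ss' doubled).
garden: Rejected (no doubled letter).
spool: Accepted ('oo' doubled).
pearl: Rejected (no doubled letter).
wound: Rejected (no doubled letter).

Accepted, Rejected, Accepted, Rejected, Rejected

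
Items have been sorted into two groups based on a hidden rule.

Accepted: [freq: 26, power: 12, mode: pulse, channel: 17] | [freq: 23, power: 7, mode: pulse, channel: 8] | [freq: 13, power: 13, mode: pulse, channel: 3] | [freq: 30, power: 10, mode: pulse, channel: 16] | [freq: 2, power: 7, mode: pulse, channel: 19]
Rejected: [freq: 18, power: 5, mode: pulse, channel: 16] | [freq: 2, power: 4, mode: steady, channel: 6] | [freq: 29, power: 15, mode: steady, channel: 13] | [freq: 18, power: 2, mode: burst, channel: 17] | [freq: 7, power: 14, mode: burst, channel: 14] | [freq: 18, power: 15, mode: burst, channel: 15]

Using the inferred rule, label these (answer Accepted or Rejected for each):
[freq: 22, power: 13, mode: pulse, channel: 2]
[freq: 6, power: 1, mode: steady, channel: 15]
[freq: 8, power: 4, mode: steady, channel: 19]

Accepted, Rejected, Rejected

The simplest hypothesis consistent with all the labels is: mode is pulse AND power ≥ 7.
[freq: 22, power: 13, mode: pulse, channel: 2]: mode is pulse, power = 13, qualifies → Accepted.
[freq: 6, power: 1, mode: steady, channel: 15]: mode is steady, power = 1, doesn't match → Rejected.
[freq: 8, power: 4, mode: steady, channel: 19]: mode is steady, power = 4, doesn't match → Rejected.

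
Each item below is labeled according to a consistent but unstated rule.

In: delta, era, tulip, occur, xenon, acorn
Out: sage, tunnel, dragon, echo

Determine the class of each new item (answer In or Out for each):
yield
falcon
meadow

The classifier is using: odd length.
yield: length 5 — has this property, so In. falcon: length 6 — fails this test, so Out. meadow: length 6 — fails this test, so Out.

In, Out, Out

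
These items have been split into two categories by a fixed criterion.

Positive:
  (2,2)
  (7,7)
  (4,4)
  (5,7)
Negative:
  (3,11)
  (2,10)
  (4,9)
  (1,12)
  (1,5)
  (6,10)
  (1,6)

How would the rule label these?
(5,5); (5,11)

Positive, Negative

A rule that fits every label: |first − second| ≤ 2 — true of each 'Positive' example, false of each 'Negative' one.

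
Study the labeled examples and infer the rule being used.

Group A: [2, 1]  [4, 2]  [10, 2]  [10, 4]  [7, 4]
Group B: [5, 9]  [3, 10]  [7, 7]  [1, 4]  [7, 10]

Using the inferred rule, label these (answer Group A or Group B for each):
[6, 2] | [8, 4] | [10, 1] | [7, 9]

The common property of the 'Group A' items is: first > second. No 'Group B' item has it.
[6, 2]: 6 > 2, matches → Group A.
[8, 4]: 8 > 4, matches → Group A.
[10, 1]: 10 > 1, matches → Group A.
[7, 9]: 7 < 9, doesn't qualify → Group B.

Group A, Group A, Group A, Group B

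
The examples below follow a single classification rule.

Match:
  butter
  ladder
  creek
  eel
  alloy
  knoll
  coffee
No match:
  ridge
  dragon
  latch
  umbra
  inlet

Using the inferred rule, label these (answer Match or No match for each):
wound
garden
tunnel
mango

No match, No match, Match, No match

'Match' ⟺ has a double letter.
No match: wound, since no doubled letter.
No match: garden, since no doubled letter.
Match: tunnel, since 'nn' doubled.
No match: mango, since no doubled letter.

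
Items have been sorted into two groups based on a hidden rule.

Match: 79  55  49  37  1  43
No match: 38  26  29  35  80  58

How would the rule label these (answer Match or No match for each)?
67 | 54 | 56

Every 'Match' example satisfies: ≡ 1 (mod 6). None of the 'No match' examples do.
67: 67 mod 6 = 1, qualifies → Match. 54: 54 mod 6 = 0, fails the rule → No match. 56: 56 mod 6 = 2, fails the rule → No match.

Match, No match, No match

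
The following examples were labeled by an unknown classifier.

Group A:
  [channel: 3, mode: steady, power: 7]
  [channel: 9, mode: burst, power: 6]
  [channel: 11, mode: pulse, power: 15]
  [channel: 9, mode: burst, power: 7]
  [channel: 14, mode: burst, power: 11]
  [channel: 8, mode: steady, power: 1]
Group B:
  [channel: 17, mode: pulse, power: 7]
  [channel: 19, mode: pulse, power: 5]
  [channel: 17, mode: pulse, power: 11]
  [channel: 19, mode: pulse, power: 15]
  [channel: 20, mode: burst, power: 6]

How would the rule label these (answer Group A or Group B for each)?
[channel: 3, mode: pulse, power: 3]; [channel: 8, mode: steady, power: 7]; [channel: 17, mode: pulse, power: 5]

Group A, Group A, Group B

The distinguishing property — channel ≤ 14 — holds for all the 'Group A' cases and none of the 'Group B' cases.
[channel: 3, mode: pulse, power: 3] → channel = 3 → Group A.
[channel: 8, mode: steady, power: 7] → channel = 8 → Group A.
[channel: 17, mode: pulse, power: 5] → channel = 17 → Group B.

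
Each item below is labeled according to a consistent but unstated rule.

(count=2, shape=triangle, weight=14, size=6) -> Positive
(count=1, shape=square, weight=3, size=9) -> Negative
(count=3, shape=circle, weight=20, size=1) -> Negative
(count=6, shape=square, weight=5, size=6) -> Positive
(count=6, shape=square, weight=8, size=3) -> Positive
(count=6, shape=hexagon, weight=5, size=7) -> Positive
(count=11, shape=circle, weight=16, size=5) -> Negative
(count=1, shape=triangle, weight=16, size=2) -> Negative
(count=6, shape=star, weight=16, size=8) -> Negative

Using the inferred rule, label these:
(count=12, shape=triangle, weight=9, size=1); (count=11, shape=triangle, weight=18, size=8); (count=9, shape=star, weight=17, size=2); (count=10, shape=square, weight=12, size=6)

Positive, Negative, Negative, Positive

One predicate separates the groups cleanly: weight ≤ 14 AND size ≤ 7.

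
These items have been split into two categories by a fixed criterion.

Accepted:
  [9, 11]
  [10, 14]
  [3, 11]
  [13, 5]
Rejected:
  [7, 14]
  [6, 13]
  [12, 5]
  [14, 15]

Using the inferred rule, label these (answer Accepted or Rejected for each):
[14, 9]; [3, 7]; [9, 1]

The simplest hypothesis consistent with all the labels is: sum is even.
[14, 9] — 14+9 = 23, hence Rejected. [3, 7] — 3+7 = 10, hence Accepted. [9, 1] — 9+1 = 10, hence Accepted.

Rejected, Accepted, Accepted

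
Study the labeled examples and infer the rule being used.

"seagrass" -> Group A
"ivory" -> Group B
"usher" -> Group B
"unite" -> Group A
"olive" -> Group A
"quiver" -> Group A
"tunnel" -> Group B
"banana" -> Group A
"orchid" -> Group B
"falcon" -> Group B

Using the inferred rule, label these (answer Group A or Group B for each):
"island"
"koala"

The simplest hypothesis consistent with all the labels is: has ≥ 3 vowels.

Group B, Group A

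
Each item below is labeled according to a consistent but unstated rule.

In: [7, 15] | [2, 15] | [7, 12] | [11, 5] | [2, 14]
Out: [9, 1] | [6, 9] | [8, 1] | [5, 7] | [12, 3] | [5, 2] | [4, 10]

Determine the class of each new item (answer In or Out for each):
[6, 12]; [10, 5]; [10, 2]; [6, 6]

In, Out, Out, Out

The pattern is that an item is 'In' exactly when: sum ≥ 16.
[6, 12]: 6+12 = 18 — fits, so In.
[10, 5]: 10+5 = 15 — fails this test, so Out.
[10, 2]: 10+2 = 12 — fails this test, so Out.
[6, 6]: 6+6 = 12 — fails this test, so Out.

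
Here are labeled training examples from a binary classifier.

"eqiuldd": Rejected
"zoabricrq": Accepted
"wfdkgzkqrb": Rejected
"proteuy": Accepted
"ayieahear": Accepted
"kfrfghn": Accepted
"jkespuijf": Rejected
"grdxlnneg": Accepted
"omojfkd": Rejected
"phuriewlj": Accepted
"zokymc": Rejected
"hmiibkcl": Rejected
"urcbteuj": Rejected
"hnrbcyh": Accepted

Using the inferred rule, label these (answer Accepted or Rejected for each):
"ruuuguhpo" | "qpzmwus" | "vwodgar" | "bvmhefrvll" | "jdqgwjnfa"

The classifier is using: odd length AND contains 'r'.
"ruuuguhpo": length 9, has 'r' — matches, so Accepted. "qpzmwus": length 7, no 'r' — does not satisfy this, so Rejected. "vwodgar": length 7, has 'r' — matches, so Accepted. "bvmhefrvll": length 10, has 'r' — does not satisfy this, so Rejected. "jdqgwjnfa": length 9, no 'r' — does not satisfy this, so Rejected.

Accepted, Rejected, Accepted, Rejected, Rejected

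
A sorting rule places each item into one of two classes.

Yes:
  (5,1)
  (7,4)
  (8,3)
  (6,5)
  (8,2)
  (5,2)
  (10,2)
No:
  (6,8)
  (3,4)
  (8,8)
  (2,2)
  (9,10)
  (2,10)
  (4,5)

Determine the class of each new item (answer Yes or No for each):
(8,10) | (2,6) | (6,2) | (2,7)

No, No, Yes, No

The distinguishing property — first > second — holds for all the 'Yes' cases and none of the 'No' cases.
(8,10) → 8 < 10 → No.
(2,6) → 2 < 6 → No.
(6,2) → 6 > 2 → Yes.
(2,7) → 2 < 7 → No.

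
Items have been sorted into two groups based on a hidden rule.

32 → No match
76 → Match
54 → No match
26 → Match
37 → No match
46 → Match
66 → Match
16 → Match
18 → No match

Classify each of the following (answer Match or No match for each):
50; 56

No match, Match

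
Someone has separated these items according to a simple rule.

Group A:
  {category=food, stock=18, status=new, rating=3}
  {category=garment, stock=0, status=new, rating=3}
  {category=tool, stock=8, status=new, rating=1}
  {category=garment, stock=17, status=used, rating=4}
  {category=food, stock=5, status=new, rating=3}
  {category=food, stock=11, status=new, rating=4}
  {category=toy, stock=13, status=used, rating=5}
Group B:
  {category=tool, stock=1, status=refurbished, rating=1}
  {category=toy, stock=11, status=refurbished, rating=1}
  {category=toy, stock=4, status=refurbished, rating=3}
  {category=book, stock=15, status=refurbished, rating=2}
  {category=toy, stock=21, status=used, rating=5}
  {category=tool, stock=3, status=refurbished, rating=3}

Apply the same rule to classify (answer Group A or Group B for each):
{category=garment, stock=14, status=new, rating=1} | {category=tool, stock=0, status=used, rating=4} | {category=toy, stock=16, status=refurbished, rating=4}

All 'Group A' examples share one property — status is not refurbished AND stock ≤ 18 — and every 'Group B' example lacks it.
{category=garment, stock=14, status=new, rating=1}: status is new, stock = 14 — satisfies this, so Group A.
{category=tool, stock=0, status=used, rating=4}: status is used, stock = 0 — satisfies this, so Group A.
{category=toy, stock=16, status=refurbished, rating=4}: status is refurbished, stock = 16 — does not satisfy this, so Group B.

Group A, Group A, Group B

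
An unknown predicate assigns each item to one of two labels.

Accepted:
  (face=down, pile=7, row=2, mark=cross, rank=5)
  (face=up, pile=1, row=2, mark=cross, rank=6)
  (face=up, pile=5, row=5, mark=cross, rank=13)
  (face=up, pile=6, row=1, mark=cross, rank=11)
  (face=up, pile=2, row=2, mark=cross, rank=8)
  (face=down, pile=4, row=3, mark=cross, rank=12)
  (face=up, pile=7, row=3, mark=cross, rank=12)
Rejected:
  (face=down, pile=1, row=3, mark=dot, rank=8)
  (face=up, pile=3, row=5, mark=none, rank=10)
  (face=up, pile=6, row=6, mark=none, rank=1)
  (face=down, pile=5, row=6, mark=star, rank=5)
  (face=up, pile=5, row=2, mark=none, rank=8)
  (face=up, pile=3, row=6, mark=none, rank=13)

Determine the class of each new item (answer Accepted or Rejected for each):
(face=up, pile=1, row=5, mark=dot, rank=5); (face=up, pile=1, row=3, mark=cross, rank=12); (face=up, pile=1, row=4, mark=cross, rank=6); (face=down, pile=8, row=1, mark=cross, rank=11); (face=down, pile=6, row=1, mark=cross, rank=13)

Rejected, Accepted, Accepted, Accepted, Accepted

The simplest hypothesis consistent with all the labels is: mark is cross.
(face=up, pile=1, row=5, mark=dot, rank=5): Rejected (mark is dot).
(face=up, pile=1, row=3, mark=cross, rank=12): Accepted (mark is cross).
(face=up, pile=1, row=4, mark=cross, rank=6): Accepted (mark is cross).
(face=down, pile=8, row=1, mark=cross, rank=11): Accepted (mark is cross).
(face=down, pile=6, row=1, mark=cross, rank=13): Accepted (mark is cross).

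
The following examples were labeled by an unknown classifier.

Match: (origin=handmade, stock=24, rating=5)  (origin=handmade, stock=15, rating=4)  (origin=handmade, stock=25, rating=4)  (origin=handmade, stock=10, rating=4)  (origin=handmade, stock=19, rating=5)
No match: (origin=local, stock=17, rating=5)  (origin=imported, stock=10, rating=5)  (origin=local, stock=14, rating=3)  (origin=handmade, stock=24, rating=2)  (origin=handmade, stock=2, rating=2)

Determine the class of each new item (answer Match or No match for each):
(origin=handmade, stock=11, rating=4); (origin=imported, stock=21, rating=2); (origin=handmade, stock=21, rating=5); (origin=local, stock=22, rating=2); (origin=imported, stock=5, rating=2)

One predicate separates the groups cleanly: origin is handmade AND rating ≥ 3.
(origin=handmade, stock=11, rating=4): origin is handmade, rating = 4, checks out → Match. (origin=imported, stock=21, rating=2): origin is imported, rating = 2, fails this test → No match. (origin=handmade, stock=21, rating=5): origin is handmade, rating = 5, checks out → Match. (origin=local, stock=22, rating=2): origin is local, rating = 2, fails this test → No match. (origin=imported, stock=5, rating=2): origin is imported, rating = 2, fails this test → No match.

Match, No match, Match, No match, No match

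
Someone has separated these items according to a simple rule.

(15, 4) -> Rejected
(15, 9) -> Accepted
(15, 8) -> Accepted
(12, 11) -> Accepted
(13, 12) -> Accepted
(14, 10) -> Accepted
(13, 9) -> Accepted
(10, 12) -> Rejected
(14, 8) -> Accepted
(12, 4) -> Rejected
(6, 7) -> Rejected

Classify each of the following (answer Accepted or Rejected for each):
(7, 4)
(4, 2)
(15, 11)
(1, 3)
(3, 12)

The rule appears to be: first > second AND sum ≥ 22.
Rejected: (7, 4), since 7 > 4, 7+4 = 11. Rejected: (4, 2), since 4 > 2, 4+2 = 6. Accepted: (15, 11), since 15 > 11, 15+11 = 26. Rejected: (1, 3), since 1 < 3, 1+3 = 4. Rejected: (3, 12), since 3 < 12, 3+12 = 15.

Rejected, Rejected, Accepted, Rejected, Rejected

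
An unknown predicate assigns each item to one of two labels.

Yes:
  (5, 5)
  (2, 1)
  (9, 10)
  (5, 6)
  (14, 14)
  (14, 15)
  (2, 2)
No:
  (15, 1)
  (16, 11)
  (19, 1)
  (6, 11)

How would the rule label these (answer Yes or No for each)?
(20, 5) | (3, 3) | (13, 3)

No, Yes, No

The simplest hypothesis consistent with all the labels is: |first − second| ≤ 1.
(20, 5): |20−5| = 15, does not satisfy this → No. (3, 3): |3−3| = 0, matches → Yes. (13, 3): |13−3| = 10, does not satisfy this → No.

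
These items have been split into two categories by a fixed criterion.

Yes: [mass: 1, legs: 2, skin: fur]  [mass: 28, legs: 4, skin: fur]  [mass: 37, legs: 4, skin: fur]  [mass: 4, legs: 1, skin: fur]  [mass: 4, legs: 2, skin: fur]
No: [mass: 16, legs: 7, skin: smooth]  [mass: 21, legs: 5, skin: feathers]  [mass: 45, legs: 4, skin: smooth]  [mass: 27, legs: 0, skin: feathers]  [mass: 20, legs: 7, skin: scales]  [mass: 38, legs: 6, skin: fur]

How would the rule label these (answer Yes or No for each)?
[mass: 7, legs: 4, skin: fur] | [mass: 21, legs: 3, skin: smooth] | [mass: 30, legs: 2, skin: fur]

The classifier is using: skin is fur AND legs ≤ 4.

Yes, No, Yes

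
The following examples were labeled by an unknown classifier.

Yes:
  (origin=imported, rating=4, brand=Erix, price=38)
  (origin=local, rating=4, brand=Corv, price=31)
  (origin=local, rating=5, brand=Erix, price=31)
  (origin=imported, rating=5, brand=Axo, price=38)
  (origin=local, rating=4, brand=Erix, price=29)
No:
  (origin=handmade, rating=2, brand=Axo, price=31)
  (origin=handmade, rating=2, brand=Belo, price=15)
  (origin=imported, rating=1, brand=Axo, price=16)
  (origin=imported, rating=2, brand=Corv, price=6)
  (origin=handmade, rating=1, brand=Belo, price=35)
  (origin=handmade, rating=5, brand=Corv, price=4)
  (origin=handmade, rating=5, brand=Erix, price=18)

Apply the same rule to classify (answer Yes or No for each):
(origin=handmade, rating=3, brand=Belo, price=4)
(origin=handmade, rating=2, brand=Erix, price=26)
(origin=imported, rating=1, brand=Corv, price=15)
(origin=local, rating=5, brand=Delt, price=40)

No, No, No, Yes

A rule that fits every label: price ≥ 29 AND rating ≥ 4 — true of each 'Yes' example, false of each 'No' one.
(origin=handmade, rating=3, brand=Belo, price=4) → price = 4, rating = 3 → No. (origin=handmade, rating=2, brand=Erix, price=26) → price = 26, rating = 2 → No. (origin=imported, rating=1, brand=Corv, price=15) → price = 15, rating = 1 → No. (origin=local, rating=5, brand=Delt, price=40) → price = 40, rating = 5 → Yes.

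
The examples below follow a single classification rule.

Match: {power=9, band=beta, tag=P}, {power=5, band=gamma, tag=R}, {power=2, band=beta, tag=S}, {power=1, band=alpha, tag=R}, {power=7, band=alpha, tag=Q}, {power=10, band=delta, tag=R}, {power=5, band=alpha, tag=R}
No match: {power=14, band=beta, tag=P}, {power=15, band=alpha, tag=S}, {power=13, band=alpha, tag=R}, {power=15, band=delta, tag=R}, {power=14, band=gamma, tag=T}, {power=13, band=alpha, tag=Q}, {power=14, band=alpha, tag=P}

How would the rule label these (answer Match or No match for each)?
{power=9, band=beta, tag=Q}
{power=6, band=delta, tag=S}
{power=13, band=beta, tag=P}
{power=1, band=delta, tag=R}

Every 'Match' example satisfies: power ≤ 10. None of the 'No match' examples do.

Match, Match, No match, Match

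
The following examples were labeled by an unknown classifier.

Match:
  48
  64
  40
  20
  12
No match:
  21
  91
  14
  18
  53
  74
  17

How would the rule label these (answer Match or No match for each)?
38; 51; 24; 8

No match, No match, Match, Match

Comparing the two groups points to one rule — multiple of 4.
38: 38 = 4·9 + 2 — does not pass, so No match.
51: 51 = 4·12 + 3 — does not pass, so No match.
24: 24 = 4·6 — qualifies, so Match.
8: 8 = 4·2 — qualifies, so Match.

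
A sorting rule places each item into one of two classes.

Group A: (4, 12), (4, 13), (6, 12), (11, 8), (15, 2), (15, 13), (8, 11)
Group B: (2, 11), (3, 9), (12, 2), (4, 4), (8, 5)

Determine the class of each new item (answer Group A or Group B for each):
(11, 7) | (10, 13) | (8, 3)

Group A, Group A, Group B

A rule that fits every label: sum ≥ 16 — true of each 'Group A' example, false of each 'Group B' one.
(11, 7): Group A (11+7 = 18).
(10, 13): Group A (10+13 = 23).
(8, 3): Group B (8+3 = 11).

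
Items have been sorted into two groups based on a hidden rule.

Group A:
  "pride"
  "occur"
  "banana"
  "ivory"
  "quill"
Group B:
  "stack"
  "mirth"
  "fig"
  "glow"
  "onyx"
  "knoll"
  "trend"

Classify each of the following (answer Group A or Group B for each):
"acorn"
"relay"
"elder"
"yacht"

Group A, Group A, Group A, Group B

Rule: has ≥ 2 vowels. This holds for each 'Group A' example and fails for each 'Group B' one.
"acorn": Group A (2 vowels). "relay": Group A (2 vowels). "elder": Group A (2 vowels). "yacht": Group B (1 vowel).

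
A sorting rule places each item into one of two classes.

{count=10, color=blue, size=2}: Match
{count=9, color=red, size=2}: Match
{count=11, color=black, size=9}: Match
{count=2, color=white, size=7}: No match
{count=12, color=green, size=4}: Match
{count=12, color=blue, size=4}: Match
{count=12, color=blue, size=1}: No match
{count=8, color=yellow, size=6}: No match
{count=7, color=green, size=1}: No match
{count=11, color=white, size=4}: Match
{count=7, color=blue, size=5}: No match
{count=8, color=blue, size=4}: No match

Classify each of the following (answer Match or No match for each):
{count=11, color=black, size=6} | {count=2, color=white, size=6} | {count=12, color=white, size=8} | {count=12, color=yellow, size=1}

'Match' ⟺ count ≥ 9 AND size ≥ 2.
{count=11, color=black, size=6}: count = 11, size = 6, has this property → Match. {count=2, color=white, size=6}: count = 2, size = 6, fails the rule → No match. {count=12, color=white, size=8}: count = 12, size = 8, has this property → Match. {count=12, color=yellow, size=1}: count = 12, size = 1, fails the rule → No match.

Match, No match, Match, No match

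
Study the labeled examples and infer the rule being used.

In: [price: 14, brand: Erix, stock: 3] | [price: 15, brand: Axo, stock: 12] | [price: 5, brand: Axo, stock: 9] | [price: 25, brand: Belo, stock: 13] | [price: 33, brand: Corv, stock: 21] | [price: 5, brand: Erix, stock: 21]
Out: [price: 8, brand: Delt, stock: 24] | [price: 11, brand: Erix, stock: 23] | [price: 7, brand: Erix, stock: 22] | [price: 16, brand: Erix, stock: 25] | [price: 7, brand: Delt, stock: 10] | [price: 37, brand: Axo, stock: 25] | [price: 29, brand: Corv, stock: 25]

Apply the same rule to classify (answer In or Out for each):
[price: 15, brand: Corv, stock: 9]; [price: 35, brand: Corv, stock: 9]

In, In

The simplest hypothesis consistent with all the labels is: price ≠ 7 AND stock ≤ 21.
[price: 15, brand: Corv, stock: 9] → price = 15, stock = 9 → In. [price: 35, brand: Corv, stock: 9] → price = 35, stock = 9 → In.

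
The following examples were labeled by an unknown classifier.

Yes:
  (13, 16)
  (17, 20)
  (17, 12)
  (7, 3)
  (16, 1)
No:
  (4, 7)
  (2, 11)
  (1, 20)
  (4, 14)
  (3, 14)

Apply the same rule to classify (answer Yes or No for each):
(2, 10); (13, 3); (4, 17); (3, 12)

No, Yes, No, No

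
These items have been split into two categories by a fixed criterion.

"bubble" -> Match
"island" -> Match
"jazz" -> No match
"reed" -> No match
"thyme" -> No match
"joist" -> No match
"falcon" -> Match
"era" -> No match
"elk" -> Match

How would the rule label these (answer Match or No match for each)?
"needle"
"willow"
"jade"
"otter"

Looking at the examples, the only property every 'Match' case has and every 'No match' case lacks is: contains 'l'.
"needle": has 'l' — meets the rule, so Match.
"willow": has 'l' — meets the rule, so Match.
"jade": no 'l' — doesn't qualify, so No match.
"otter": no 'l' — doesn't qualify, so No match.

Match, Match, No match, No match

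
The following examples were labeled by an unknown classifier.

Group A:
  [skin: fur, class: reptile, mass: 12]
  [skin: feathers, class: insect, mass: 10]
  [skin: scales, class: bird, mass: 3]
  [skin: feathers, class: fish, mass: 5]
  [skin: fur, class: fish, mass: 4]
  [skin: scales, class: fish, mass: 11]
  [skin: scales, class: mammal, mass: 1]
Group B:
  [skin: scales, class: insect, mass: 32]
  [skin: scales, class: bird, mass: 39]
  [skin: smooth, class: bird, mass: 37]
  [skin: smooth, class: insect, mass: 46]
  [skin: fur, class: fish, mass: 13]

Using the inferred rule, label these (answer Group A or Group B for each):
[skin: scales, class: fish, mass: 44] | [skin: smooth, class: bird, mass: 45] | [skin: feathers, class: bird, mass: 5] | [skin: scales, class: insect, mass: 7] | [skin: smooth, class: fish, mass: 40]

One predicate separates the groups cleanly: mass ≤ 12.

Group B, Group B, Group A, Group A, Group B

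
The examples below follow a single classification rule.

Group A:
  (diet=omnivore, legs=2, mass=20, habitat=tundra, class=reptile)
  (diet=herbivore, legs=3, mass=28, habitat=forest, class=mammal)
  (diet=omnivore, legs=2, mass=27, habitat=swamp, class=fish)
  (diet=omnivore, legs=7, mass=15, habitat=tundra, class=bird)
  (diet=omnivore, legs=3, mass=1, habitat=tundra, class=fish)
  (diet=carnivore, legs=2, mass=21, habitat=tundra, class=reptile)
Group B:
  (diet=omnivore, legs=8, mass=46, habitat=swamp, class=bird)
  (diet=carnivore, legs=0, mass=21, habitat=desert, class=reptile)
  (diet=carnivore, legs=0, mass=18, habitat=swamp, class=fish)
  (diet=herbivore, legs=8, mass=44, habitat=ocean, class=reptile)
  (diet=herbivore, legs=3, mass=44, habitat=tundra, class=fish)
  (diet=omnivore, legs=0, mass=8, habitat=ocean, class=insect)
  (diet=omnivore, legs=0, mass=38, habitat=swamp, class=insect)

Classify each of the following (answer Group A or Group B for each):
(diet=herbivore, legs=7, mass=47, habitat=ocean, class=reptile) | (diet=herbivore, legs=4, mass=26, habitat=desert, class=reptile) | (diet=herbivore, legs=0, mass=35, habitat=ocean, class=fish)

Group B, Group A, Group B

The pattern is that an item is 'Group A' exactly when: mass ≤ 28 AND legs ≥ 2.
(diet=herbivore, legs=7, mass=47, habitat=ocean, class=reptile): mass = 47, legs = 7 — fails the rule, so Group B. (diet=herbivore, legs=4, mass=26, habitat=desert, class=reptile): mass = 26, legs = 4 — has this property, so Group A. (diet=herbivore, legs=0, mass=35, habitat=ocean, class=fish): mass = 35, legs = 0 — fails the rule, so Group B.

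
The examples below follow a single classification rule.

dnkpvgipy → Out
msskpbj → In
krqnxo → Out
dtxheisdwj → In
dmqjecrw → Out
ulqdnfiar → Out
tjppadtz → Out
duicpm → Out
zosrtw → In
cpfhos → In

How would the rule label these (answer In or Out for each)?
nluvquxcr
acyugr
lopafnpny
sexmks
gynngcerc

Out, Out, Out, In, Out

'In' ⟺ contains 's'.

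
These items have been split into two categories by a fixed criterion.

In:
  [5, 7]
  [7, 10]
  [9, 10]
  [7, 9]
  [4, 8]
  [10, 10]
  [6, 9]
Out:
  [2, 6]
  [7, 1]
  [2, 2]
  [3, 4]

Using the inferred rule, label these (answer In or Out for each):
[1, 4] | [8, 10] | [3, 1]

The distinguishing property — sum ≥ 12 — holds for all the 'In' cases and none of the 'Out' cases.
[1, 4] — 1+4 = 5, hence Out. [8, 10] — 8+10 = 18, hence In. [3, 1] — 3+1 = 4, hence Out.

Out, In, Out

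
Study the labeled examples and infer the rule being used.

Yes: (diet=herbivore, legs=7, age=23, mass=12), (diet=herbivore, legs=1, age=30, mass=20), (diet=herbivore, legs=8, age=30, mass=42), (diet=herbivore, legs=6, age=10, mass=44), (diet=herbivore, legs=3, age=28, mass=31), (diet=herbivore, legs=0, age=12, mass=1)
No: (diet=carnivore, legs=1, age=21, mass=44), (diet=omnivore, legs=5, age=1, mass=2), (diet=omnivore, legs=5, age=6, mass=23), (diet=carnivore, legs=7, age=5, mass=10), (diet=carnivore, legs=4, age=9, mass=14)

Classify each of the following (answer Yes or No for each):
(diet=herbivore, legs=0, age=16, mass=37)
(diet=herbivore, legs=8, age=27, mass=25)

Yes, Yes

The rule appears to be: diet is herbivore.
(diet=herbivore, legs=0, age=16, mass=37): Yes (diet is herbivore). (diet=herbivore, legs=8, age=27, mass=25): Yes (diet is herbivore).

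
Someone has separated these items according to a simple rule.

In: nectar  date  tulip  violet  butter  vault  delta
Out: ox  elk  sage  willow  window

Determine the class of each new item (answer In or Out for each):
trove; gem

The common property of the 'In' items is: contains 't'. No 'Out' item has it.
trove: has 't', matches → In. gem: no 't', doesn't qualify → Out.

In, Out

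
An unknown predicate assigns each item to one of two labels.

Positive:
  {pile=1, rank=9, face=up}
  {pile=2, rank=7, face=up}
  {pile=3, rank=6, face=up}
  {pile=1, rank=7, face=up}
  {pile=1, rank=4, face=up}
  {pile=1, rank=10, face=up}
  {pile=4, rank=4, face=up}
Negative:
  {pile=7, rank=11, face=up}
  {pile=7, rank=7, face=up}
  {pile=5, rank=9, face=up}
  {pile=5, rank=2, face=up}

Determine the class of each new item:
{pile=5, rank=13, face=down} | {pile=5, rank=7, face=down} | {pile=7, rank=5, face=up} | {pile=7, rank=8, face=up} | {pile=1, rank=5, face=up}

Negative, Negative, Negative, Negative, Positive

The common property of the 'Positive' items is: pile ≤ 4. No 'Negative' item has it.
{pile=5, rank=13, face=down} → pile = 5 → Negative. {pile=5, rank=7, face=down} → pile = 5 → Negative. {pile=7, rank=5, face=up} → pile = 7 → Negative. {pile=7, rank=8, face=up} → pile = 7 → Negative. {pile=1, rank=5, face=up} → pile = 1 → Positive.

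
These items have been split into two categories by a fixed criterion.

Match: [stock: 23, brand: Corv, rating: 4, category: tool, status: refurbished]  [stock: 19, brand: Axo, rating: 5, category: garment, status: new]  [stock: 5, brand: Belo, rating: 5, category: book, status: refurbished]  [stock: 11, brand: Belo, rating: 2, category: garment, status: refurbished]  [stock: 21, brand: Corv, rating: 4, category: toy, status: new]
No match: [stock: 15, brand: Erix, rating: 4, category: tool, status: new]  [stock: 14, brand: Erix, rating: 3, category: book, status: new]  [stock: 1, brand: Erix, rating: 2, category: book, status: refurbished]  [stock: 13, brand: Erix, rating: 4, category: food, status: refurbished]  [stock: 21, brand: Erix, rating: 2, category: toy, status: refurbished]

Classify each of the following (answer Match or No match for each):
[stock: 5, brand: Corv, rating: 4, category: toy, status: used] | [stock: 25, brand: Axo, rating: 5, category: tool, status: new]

Comparing the two groups points to one rule — brand is not Erix.

Match, Match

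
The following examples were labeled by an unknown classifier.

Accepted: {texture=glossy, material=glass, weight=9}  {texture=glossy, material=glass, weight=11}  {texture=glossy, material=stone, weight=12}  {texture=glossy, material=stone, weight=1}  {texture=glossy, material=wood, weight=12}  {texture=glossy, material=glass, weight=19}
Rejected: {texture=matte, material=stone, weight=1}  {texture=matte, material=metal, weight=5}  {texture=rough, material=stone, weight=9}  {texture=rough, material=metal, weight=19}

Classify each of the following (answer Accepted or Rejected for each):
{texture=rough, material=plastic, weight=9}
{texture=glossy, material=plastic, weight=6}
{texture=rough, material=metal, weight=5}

Rejected, Accepted, Rejected

All 'Accepted' examples share one property — texture is glossy — and every 'Rejected' example lacks it.
{texture=rough, material=plastic, weight=9}: texture is rough — fails the rule, so Rejected.
{texture=glossy, material=plastic, weight=6}: texture is glossy — checks out, so Accepted.
{texture=rough, material=metal, weight=5}: texture is rough — fails the rule, so Rejected.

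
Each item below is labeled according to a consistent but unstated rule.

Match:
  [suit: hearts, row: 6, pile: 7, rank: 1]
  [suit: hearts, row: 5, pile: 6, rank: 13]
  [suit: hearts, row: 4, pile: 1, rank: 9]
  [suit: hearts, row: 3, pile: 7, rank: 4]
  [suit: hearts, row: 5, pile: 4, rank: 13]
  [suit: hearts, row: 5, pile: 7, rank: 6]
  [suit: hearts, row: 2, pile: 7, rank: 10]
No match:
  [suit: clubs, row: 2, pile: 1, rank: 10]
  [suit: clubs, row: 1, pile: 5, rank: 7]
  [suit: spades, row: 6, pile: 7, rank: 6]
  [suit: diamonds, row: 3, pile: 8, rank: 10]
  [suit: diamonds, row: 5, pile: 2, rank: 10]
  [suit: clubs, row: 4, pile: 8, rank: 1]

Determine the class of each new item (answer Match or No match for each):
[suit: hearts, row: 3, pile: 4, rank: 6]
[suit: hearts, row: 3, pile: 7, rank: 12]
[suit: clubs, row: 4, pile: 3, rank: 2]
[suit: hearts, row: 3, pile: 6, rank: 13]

Match, Match, No match, Match

Rule: suit is hearts. This holds for each 'Match' example and fails for each 'No match' one.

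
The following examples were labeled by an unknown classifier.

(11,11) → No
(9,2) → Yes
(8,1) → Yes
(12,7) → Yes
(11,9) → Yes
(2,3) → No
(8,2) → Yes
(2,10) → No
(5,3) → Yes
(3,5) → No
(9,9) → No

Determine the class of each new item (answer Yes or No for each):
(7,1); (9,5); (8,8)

Yes, Yes, No

The common property of the 'Yes' items is: first > second. No 'No' item has it.
(7,1): 7 > 1 — matches, so Yes. (9,5): 9 > 5 — matches, so Yes. (8,8): 8 = 8 — fails the rule, so No.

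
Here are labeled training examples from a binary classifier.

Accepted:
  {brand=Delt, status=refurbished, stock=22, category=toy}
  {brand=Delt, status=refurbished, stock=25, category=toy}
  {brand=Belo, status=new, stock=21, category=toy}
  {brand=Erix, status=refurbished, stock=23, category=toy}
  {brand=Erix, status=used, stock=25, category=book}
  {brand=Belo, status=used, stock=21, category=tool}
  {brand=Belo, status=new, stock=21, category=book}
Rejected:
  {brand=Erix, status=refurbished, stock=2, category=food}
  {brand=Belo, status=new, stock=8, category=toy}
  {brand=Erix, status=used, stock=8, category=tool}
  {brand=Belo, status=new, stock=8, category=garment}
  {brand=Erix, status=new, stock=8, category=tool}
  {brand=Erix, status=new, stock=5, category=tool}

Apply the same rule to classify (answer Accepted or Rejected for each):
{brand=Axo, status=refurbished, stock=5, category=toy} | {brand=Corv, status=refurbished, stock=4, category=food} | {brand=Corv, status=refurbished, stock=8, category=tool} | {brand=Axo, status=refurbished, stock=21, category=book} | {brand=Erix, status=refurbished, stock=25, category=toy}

The simplest hypothesis consistent with all the labels is: stock ≥ 21.
{brand=Axo, status=refurbished, stock=5, category=toy}: stock = 5, fails this test → Rejected. {brand=Corv, status=refurbished, stock=4, category=food}: stock = 4, fails this test → Rejected. {brand=Corv, status=refurbished, stock=8, category=tool}: stock = 8, fails this test → Rejected. {brand=Axo, status=refurbished, stock=21, category=book}: stock = 21, meets the rule → Accepted. {brand=Erix, status=refurbished, stock=25, category=toy}: stock = 25, meets the rule → Accepted.

Rejected, Rejected, Rejected, Accepted, Accepted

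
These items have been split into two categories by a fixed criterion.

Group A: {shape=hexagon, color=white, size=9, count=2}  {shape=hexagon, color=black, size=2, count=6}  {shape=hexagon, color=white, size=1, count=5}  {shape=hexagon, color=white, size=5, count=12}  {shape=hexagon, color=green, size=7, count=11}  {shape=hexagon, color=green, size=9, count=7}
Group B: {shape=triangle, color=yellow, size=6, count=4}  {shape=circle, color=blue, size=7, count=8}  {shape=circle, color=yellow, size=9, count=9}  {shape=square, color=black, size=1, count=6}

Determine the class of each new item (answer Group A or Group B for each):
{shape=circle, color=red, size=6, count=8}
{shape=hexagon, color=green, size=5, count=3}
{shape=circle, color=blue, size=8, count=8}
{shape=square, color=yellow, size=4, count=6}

The distinguishing property — shape is hexagon — holds for all the 'Group A' cases and none of the 'Group B' cases.
{shape=circle, color=red, size=6, count=8}: shape is circle, does not satisfy this → Group B. {shape=hexagon, color=green, size=5, count=3}: shape is hexagon, matches → Group A. {shape=circle, color=blue, size=8, count=8}: shape is circle, does not satisfy this → Group B. {shape=square, color=yellow, size=4, count=6}: shape is square, does not satisfy this → Group B.

Group B, Group A, Group B, Group B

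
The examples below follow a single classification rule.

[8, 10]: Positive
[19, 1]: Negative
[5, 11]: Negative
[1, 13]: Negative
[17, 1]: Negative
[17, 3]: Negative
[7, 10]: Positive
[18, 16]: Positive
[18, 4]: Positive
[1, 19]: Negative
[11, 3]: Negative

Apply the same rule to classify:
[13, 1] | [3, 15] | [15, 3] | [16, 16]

Negative, Negative, Negative, Positive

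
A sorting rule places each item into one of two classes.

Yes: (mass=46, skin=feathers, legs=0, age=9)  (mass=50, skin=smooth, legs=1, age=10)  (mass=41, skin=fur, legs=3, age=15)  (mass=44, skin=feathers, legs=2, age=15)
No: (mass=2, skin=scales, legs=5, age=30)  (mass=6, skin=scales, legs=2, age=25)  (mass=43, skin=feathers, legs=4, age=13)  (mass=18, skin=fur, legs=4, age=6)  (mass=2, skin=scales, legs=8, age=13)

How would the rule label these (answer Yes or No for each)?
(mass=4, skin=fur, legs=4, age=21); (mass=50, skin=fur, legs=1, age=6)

'Yes' ⟺ legs ≤ 3 AND age ≤ 15.
(mass=4, skin=fur, legs=4, age=21): legs = 4, age = 21 — does not satisfy this, so No.
(mass=50, skin=fur, legs=1, age=6): legs = 1, age = 6 — has this property, so Yes.

No, Yes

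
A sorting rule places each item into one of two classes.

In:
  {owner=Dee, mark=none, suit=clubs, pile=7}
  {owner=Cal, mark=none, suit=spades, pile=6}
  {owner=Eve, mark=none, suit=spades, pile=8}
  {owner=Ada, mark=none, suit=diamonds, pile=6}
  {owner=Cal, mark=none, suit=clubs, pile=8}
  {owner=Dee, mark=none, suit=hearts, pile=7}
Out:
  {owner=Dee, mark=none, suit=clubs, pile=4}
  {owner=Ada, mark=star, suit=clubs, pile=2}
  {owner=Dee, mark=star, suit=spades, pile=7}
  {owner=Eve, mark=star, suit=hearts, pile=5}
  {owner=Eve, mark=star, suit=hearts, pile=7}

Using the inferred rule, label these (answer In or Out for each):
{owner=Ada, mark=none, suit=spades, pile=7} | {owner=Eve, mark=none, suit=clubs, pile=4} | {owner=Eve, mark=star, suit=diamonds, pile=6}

The distinguishing property — mark is none AND pile ≥ 5 — holds for all the 'In' cases and none of the 'Out' cases.

In, Out, Out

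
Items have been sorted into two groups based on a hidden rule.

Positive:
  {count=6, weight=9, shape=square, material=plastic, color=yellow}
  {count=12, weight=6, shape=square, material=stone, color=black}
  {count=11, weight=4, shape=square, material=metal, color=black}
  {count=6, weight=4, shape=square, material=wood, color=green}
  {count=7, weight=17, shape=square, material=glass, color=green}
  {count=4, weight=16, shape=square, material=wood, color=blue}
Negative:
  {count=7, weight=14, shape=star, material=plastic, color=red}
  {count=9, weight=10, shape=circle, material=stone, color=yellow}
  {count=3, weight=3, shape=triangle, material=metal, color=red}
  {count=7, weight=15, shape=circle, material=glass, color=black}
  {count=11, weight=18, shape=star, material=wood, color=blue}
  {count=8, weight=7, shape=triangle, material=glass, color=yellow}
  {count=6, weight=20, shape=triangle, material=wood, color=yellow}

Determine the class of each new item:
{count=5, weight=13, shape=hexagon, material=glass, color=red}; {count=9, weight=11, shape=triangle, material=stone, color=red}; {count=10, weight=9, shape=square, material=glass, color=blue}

Negative, Negative, Positive

All 'Positive' examples share one property — shape is square — and every 'Negative' example lacks it.
Negative: {count=5, weight=13, shape=hexagon, material=glass, color=red}, since shape is hexagon. Negative: {count=9, weight=11, shape=triangle, material=stone, color=red}, since shape is triangle. Positive: {count=10, weight=9, shape=square, material=glass, color=blue}, since shape is square.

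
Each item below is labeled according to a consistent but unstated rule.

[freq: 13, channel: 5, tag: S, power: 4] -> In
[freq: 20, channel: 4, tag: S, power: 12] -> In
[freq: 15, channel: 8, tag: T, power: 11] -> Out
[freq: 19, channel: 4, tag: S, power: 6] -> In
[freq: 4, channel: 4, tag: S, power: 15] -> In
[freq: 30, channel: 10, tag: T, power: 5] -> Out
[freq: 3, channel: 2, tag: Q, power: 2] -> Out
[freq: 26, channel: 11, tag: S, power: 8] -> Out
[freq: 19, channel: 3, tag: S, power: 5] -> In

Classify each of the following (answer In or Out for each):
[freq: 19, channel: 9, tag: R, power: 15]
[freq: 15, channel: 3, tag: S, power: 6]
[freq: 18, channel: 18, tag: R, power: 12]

Out, In, Out

The simplest hypothesis consistent with all the labels is: tag is S AND freq ≤ 20.
[freq: 19, channel: 9, tag: R, power: 15] → tag is R, freq = 19 → Out.
[freq: 15, channel: 3, tag: S, power: 6] → tag is S, freq = 15 → In.
[freq: 18, channel: 18, tag: R, power: 12] → tag is R, freq = 18 → Out.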